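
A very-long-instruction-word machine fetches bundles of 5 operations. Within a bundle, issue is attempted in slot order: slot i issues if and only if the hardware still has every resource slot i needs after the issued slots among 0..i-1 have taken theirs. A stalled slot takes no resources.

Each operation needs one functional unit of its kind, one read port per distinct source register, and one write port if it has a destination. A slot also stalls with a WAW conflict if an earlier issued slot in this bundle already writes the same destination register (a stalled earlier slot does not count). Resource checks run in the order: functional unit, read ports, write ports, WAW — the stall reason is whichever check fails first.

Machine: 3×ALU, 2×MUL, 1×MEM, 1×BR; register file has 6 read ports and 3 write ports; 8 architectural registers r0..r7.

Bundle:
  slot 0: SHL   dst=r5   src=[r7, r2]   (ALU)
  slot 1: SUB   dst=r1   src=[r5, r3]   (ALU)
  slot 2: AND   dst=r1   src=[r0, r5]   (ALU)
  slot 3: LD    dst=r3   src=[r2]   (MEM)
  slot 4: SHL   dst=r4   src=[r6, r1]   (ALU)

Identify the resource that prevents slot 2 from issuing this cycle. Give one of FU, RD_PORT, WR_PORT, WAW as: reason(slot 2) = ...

#0 ALU src=r7,r2 dispatched  <A:2 Mu:2 Ld:1 B:1 rd:4 wr:2>
#1 ALU src=r5,r3 dispatched  <A:1 Mu:2 Ld:1 B:1 rd:2 wr:1>
#2 ALU src=r0,r5 held:WAW  <A:1 Mu:2 Ld:1 B:1 rd:2 wr:1>
#3 MEM src=r2 dispatched  <A:1 Mu:2 Ld:0 B:1 rd:1 wr:0>
#4 ALU src=r6,r1 held:RD_PORT  <A:1 Mu:2 Ld:0 B:1 rd:1 wr:0>

reason(slot 2) = WAW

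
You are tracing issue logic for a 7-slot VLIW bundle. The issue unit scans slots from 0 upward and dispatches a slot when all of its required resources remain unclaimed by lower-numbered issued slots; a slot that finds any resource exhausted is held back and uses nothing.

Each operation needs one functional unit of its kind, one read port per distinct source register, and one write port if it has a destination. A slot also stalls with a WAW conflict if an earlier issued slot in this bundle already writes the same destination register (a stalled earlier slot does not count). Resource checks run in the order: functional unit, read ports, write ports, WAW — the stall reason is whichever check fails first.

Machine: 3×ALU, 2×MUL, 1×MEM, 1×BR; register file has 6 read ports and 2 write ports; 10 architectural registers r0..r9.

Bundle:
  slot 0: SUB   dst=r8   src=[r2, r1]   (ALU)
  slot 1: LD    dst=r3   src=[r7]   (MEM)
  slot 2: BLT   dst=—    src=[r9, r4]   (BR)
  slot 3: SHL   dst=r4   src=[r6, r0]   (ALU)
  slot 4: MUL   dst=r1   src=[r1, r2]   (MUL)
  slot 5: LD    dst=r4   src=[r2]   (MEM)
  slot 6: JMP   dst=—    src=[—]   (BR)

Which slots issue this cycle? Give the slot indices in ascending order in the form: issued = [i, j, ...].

issued = [0, 1, 2]

  0. ALU→r8 ⇒ go  {2A/2Mu/1Ld/1B | 4r 1w}
  1. MEM→r3 ⇒ go  {2A/2Mu/0Ld/1B | 3r 0w}
  2. BR ⇒ go  {2A/2Mu/0Ld/0B | 1r 0w}
  3. ALU→r4 ⇒ no(RD_PORT)  {2A/2Mu/0Ld/0B | 1r 0w}
  4. MUL→r1 ⇒ no(RD_PORT)  {2A/2Mu/0Ld/0B | 1r 0w}
  5. MEM→r4 ⇒ no(FU)  {2A/2Mu/0Ld/0B | 1r 0w}
  6. BR ⇒ no(FU)  {2A/2Mu/0Ld/0B | 1r 0w}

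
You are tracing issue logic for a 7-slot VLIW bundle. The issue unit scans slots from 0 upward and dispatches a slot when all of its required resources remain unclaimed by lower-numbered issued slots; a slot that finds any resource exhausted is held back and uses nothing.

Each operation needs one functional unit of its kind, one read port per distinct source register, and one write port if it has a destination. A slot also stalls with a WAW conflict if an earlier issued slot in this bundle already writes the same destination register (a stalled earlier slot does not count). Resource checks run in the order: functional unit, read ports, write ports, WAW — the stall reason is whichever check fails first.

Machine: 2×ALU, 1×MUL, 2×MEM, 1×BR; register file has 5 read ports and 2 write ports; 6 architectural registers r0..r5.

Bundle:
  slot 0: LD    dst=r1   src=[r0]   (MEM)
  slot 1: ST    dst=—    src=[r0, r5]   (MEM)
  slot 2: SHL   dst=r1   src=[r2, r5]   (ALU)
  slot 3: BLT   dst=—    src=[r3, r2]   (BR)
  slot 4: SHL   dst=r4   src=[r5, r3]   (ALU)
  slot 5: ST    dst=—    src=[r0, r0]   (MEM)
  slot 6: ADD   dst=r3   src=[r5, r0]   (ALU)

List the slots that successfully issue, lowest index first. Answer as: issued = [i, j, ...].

issued = [0, 1, 3]

#0 MEM src=r0 dispatched  <A:2 Mu:1 Ld:1 B:1 rd:4 wr:1>
#1 MEM src=r0,r5 dispatched  <A:2 Mu:1 Ld:0 B:1 rd:2 wr:1>
#2 ALU src=r2,r5 held:WAW  <A:2 Mu:1 Ld:0 B:1 rd:2 wr:1>
#3 BR src=r3,r2 dispatched  <A:2 Mu:1 Ld:0 B:0 rd:0 wr:1>
#4 ALU src=r5,r3 held:RD_PORT  <A:2 Mu:1 Ld:0 B:0 rd:0 wr:1>
#5 MEM src=r0,r0 held:FU  <A:2 Mu:1 Ld:0 B:0 rd:0 wr:1>
#6 ALU src=r5,r0 held:RD_PORT  <A:2 Mu:1 Ld:0 B:0 rd:0 wr:1>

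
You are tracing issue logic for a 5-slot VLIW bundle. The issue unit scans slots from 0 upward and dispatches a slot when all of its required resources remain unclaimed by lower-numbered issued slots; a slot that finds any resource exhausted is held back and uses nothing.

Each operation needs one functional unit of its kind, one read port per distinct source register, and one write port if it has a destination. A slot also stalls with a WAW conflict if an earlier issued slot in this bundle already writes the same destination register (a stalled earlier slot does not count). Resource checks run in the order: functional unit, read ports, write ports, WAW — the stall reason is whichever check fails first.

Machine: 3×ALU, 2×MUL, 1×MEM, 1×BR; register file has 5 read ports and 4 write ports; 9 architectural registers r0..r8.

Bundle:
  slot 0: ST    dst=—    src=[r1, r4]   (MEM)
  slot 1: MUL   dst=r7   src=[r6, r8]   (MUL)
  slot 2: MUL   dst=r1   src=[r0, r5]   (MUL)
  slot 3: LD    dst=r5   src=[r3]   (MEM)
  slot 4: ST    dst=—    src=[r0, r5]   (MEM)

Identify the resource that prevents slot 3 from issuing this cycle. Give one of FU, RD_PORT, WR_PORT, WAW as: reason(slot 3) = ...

reason(slot 3) = FU

  0. MEM ⇒ go  {3A/2Mu/0Ld/1B | 3r 4w}
  1. MUL→r7 ⇒ go  {3A/1Mu/0Ld/1B | 1r 3w}
  2. MUL→r1 ⇒ no(RD_PORT)  {3A/1Mu/0Ld/1B | 1r 3w}
  3. MEM→r5 ⇒ no(FU)  {3A/1Mu/0Ld/1B | 1r 3w}
  4. MEM ⇒ no(FU)  {3A/1Mu/0Ld/1B | 1r 3w}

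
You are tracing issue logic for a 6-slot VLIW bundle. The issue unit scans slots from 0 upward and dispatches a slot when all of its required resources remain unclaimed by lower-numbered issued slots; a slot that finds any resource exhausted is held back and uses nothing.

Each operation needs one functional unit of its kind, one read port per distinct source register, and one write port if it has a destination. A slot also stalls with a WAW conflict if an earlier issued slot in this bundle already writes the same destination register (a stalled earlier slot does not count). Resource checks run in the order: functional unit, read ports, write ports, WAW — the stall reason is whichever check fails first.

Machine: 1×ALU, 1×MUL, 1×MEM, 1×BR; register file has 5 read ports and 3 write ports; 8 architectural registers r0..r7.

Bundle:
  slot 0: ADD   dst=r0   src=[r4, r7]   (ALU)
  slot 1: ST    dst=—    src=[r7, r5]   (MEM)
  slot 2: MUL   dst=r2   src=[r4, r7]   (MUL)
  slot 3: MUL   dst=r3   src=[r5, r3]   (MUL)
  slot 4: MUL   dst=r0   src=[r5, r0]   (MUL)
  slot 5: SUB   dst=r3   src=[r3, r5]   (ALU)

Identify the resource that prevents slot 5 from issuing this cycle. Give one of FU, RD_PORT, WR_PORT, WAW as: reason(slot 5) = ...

[0] ALU needs rd=2 wr=1: ok; after: ALU=0 MUL=1 MEM=1 BR=1, R=3, W=2
[1] MEM needs rd=2 wr=0: ok; after: ALU=0 MUL=1 MEM=0 BR=1, R=1, W=2
[2] MUL needs rd=2 wr=1: RD_PORT; after: ALU=0 MUL=1 MEM=0 BR=1, R=1, W=2
[3] MUL needs rd=2 wr=1: RD_PORT; after: ALU=0 MUL=1 MEM=0 BR=1, R=1, W=2
[4] MUL needs rd=2 wr=1: RD_PORT; after: ALU=0 MUL=1 MEM=0 BR=1, R=1, W=2
[5] ALU needs rd=2 wr=1: FU; after: ALU=0 MUL=1 MEM=0 BR=1, R=1, W=2

reason(slot 5) = FU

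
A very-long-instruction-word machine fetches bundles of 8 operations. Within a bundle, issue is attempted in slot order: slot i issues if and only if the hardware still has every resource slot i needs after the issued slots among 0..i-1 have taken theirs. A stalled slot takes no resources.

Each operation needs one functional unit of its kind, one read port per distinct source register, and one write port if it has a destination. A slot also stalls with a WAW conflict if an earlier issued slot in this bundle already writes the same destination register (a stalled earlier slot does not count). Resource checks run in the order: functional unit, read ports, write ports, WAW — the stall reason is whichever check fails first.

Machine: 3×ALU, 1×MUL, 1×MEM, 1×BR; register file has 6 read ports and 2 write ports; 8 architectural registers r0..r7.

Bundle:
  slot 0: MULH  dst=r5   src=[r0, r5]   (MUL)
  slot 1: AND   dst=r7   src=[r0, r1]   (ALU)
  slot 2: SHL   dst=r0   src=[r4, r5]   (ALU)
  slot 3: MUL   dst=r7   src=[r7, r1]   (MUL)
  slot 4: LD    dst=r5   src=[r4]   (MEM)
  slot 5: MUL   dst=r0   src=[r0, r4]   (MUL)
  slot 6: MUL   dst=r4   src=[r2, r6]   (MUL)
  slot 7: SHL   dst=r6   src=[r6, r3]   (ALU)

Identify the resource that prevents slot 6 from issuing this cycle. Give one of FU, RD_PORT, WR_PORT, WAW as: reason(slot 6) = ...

reason(slot 6) = FU

  0. MUL→r5 ⇒ go  {3A/0Mu/1Ld/1B | 4r 1w}
  1. ALU→r7 ⇒ go  {2A/0Mu/1Ld/1B | 2r 0w}
  2. ALU→r0 ⇒ no(WR_PORT)  {2A/0Mu/1Ld/1B | 2r 0w}
  3. MUL→r7 ⇒ no(FU)  {2A/0Mu/1Ld/1B | 2r 0w}
  4. MEM→r5 ⇒ no(WR_PORT)  {2A/0Mu/1Ld/1B | 2r 0w}
  5. MUL→r0 ⇒ no(FU)  {2A/0Mu/1Ld/1B | 2r 0w}
  6. MUL→r4 ⇒ no(FU)  {2A/0Mu/1Ld/1B | 2r 0w}
  7. ALU→r6 ⇒ no(WR_PORT)  {2A/0Mu/1Ld/1B | 2r 0w}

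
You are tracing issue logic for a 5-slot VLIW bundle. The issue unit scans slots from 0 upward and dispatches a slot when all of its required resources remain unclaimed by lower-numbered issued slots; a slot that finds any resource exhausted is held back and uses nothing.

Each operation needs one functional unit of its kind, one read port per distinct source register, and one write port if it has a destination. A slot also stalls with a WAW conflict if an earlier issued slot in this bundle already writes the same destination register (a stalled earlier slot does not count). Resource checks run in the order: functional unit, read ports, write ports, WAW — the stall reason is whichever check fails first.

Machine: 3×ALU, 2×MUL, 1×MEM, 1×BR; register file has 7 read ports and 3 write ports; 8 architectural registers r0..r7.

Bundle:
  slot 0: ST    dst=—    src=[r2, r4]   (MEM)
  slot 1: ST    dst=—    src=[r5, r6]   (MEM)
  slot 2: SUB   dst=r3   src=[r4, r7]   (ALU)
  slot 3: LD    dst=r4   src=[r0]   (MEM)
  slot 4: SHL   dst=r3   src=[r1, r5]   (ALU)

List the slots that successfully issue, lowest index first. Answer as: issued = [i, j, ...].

slot 0 (MEM): ISSUE — free A3,Mu2,Ld0,B1 rp5 wp3
slot 1 (MEM): stall FU — free A3,Mu2,Ld0,B1 rp5 wp3
slot 2 (ALU): ISSUE — free A2,Mu2,Ld0,B1 rp3 wp2
slot 3 (MEM): stall FU — free A2,Mu2,Ld0,B1 rp3 wp2
slot 4 (ALU): stall WAW — free A2,Mu2,Ld0,B1 rp3 wp2

issued = [0, 2]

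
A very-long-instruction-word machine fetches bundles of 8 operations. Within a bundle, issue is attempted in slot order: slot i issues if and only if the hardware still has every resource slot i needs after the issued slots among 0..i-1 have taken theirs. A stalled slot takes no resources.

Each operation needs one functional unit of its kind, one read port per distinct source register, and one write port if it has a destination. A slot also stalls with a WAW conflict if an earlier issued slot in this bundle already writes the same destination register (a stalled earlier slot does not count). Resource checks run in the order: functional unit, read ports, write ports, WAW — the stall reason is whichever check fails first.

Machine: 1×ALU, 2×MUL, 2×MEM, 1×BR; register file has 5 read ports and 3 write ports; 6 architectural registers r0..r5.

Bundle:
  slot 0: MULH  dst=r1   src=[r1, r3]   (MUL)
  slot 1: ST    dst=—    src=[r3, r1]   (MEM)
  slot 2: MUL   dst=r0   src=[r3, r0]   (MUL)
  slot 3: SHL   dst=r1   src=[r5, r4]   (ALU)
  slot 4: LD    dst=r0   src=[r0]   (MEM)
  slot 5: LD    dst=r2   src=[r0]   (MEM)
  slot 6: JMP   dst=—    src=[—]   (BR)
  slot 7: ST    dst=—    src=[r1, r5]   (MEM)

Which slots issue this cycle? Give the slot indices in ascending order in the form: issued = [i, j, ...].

#0 MUL src=r1,r3 dispatched  <A:1 Mu:1 Ld:2 B:1 rd:3 wr:2>
#1 MEM src=r3,r1 dispatched  <A:1 Mu:1 Ld:1 B:1 rd:1 wr:2>
#2 MUL src=r3,r0 held:RD_PORT  <A:1 Mu:1 Ld:1 B:1 rd:1 wr:2>
#3 ALU src=r5,r4 held:RD_PORT  <A:1 Mu:1 Ld:1 B:1 rd:1 wr:2>
#4 MEM src=r0 dispatched  <A:1 Mu:1 Ld:0 B:1 rd:0 wr:1>
#5 MEM src=r0 held:FU  <A:1 Mu:1 Ld:0 B:1 rd:0 wr:1>
#6 BR src=- dispatched  <A:1 Mu:1 Ld:0 B:0 rd:0 wr:1>
#7 MEM src=r1,r5 held:FU  <A:1 Mu:1 Ld:0 B:0 rd:0 wr:1>

issued = [0, 1, 4, 6]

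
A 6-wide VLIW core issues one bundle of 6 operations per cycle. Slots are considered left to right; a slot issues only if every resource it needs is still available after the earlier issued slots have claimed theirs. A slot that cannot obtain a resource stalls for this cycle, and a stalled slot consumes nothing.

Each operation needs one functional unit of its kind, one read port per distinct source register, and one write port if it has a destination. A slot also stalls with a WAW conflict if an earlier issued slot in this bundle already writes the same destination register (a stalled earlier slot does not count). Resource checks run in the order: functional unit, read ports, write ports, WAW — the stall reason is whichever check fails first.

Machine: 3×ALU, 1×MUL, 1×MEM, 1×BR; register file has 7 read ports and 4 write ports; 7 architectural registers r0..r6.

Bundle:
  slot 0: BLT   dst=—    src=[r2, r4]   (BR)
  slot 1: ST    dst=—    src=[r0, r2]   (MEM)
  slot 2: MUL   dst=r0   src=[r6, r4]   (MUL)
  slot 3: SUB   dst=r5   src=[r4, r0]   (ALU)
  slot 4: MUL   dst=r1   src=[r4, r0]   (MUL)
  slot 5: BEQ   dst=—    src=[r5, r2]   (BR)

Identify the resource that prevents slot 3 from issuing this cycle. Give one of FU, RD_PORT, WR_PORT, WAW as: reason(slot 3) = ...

reason(slot 3) = RD_PORT

[0] BR needs rd=2 wr=0: ok; after: ALU=3 MUL=1 MEM=1 BR=0, R=5, W=4
[1] MEM needs rd=2 wr=0: ok; after: ALU=3 MUL=1 MEM=0 BR=0, R=3, W=4
[2] MUL needs rd=2 wr=1: ok; after: ALU=3 MUL=0 MEM=0 BR=0, R=1, W=3
[3] ALU needs rd=2 wr=1: RD_PORT; after: ALU=3 MUL=0 MEM=0 BR=0, R=1, W=3
[4] MUL needs rd=2 wr=1: FU; after: ALU=3 MUL=0 MEM=0 BR=0, R=1, W=3
[5] BR needs rd=2 wr=0: FU; after: ALU=3 MUL=0 MEM=0 BR=0, R=1, W=3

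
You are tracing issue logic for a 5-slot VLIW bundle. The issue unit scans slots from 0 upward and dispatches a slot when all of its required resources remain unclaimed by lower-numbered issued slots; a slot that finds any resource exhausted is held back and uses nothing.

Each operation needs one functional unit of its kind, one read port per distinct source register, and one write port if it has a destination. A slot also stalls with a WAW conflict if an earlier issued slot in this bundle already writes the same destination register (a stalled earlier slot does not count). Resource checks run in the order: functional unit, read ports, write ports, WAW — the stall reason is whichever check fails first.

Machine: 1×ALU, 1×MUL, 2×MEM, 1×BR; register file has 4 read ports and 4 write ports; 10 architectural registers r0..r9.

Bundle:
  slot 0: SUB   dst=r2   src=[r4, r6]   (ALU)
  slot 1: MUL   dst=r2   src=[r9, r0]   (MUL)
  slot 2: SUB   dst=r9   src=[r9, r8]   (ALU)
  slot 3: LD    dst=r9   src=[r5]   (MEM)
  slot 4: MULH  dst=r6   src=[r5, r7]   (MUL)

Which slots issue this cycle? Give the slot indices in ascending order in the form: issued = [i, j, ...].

  0. ALU→r2 ⇒ go  {0A/1Mu/2Ld/1B | 2r 3w}
  1. MUL→r2 ⇒ no(WAW)  {0A/1Mu/2Ld/1B | 2r 3w}
  2. ALU→r9 ⇒ no(FU)  {0A/1Mu/2Ld/1B | 2r 3w}
  3. MEM→r9 ⇒ go  {0A/1Mu/1Ld/1B | 1r 2w}
  4. MUL→r6 ⇒ no(RD_PORT)  {0A/1Mu/1Ld/1B | 1r 2w}

issued = [0, 3]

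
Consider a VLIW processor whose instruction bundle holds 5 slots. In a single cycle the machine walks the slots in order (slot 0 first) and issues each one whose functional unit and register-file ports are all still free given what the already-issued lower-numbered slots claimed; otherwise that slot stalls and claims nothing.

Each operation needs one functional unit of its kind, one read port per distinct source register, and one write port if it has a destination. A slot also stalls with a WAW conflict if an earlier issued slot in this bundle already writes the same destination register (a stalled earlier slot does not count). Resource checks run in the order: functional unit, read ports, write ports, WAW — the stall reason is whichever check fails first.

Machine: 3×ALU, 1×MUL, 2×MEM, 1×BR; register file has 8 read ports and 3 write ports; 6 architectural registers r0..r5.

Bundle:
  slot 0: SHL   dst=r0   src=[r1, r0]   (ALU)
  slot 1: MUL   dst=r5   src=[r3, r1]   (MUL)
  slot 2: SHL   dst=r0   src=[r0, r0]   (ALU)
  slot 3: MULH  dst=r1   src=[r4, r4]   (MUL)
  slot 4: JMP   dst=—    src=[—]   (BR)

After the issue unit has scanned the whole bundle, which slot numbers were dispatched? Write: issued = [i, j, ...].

issued = [0, 1, 4]

[0] ALU needs rd=2 wr=1: ok; after: ALU=2 MUL=1 MEM=2 BR=1, R=6, W=2
[1] MUL needs rd=2 wr=1: ok; after: ALU=2 MUL=0 MEM=2 BR=1, R=4, W=1
[2] ALU needs rd=1 wr=1: WAW; after: ALU=2 MUL=0 MEM=2 BR=1, R=4, W=1
[3] MUL needs rd=1 wr=1: FU; after: ALU=2 MUL=0 MEM=2 BR=1, R=4, W=1
[4] BR needs rd=0 wr=0: ok; after: ALU=2 MUL=0 MEM=2 BR=0, R=4, W=1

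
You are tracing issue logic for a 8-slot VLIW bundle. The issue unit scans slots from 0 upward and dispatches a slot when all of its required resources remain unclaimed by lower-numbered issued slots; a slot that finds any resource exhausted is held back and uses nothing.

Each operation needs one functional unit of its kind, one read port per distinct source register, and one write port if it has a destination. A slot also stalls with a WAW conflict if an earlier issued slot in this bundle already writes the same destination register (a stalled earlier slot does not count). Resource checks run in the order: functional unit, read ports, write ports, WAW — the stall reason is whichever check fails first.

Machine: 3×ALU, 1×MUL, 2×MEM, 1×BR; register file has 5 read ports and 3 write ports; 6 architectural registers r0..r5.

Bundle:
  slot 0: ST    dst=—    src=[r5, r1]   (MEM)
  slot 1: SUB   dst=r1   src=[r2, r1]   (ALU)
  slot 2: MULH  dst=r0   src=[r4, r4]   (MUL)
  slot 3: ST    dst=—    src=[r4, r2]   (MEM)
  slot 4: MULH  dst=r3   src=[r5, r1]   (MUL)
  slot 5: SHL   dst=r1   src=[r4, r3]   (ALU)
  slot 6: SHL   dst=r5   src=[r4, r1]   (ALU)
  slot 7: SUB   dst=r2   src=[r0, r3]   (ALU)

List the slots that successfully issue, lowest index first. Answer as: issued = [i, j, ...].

  0. MEM ⇒ go  {3A/1Mu/1Ld/1B | 3r 3w}
  1. ALU→r1 ⇒ go  {2A/1Mu/1Ld/1B | 1r 2w}
  2. MUL→r0 ⇒ go  {2A/0Mu/1Ld/1B | 0r 1w}
  3. MEM ⇒ no(RD_PORT)  {2A/0Mu/1Ld/1B | 0r 1w}
  4. MUL→r3 ⇒ no(FU)  {2A/0Mu/1Ld/1B | 0r 1w}
  5. ALU→r1 ⇒ no(RD_PORT)  {2A/0Mu/1Ld/1B | 0r 1w}
  6. ALU→r5 ⇒ no(RD_PORT)  {2A/0Mu/1Ld/1B | 0r 1w}
  7. ALU→r2 ⇒ no(RD_PORT)  {2A/0Mu/1Ld/1B | 0r 1w}

issued = [0, 1, 2]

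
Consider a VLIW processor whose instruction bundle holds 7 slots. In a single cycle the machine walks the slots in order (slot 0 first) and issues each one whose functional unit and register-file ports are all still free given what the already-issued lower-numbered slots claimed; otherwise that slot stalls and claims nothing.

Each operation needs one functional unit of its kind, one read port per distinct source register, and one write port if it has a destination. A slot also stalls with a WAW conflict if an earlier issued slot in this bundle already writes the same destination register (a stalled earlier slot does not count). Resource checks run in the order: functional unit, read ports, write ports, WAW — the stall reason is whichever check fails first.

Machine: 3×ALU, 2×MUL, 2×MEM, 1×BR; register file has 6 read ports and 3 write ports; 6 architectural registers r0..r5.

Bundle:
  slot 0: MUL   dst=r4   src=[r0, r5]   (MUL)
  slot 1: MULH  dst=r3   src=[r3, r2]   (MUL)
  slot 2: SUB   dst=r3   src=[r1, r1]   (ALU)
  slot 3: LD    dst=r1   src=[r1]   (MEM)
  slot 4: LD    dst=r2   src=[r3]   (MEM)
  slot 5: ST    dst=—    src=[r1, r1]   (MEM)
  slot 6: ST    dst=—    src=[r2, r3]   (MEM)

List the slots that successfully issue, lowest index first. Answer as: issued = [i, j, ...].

issued = [0, 1, 3, 5]

slot 0 (MUL): ISSUE — free A3,Mu1,Ld2,B1 rp4 wp2
slot 1 (MUL): ISSUE — free A3,Mu0,Ld2,B1 rp2 wp1
slot 2 (ALU): stall WAW — free A3,Mu0,Ld2,B1 rp2 wp1
slot 3 (MEM): ISSUE — free A3,Mu0,Ld1,B1 rp1 wp0
slot 4 (MEM): stall WR_PORT — free A3,Mu0,Ld1,B1 rp1 wp0
slot 5 (MEM): ISSUE — free A3,Mu0,Ld0,B1 rp0 wp0
slot 6 (MEM): stall FU — free A3,Mu0,Ld0,B1 rp0 wp0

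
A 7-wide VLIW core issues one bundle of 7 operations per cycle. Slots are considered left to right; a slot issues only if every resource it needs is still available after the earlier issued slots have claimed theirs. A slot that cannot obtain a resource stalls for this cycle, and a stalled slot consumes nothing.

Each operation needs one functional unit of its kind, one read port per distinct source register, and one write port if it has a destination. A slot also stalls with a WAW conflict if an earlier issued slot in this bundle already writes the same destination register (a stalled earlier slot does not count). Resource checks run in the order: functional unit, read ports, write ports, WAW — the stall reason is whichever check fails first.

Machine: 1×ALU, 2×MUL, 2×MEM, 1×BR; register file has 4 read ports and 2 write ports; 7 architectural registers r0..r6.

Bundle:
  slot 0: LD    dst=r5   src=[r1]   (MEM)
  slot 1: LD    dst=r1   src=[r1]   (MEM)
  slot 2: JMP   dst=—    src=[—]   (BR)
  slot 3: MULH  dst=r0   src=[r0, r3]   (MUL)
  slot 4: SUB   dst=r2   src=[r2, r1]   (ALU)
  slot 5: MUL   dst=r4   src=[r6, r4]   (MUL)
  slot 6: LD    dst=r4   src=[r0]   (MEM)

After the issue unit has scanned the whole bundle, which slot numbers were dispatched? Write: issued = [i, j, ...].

issued = [0, 1, 2]

slot 0 (MEM): ISSUE — free A1,Mu2,Ld1,B1 rp3 wp1
slot 1 (MEM): ISSUE — free A1,Mu2,Ld0,B1 rp2 wp0
slot 2 (BR): ISSUE — free A1,Mu2,Ld0,B0 rp2 wp0
slot 3 (MUL): stall WR_PORT — free A1,Mu2,Ld0,B0 rp2 wp0
slot 4 (ALU): stall WR_PORT — free A1,Mu2,Ld0,B0 rp2 wp0
slot 5 (MUL): stall WR_PORT — free A1,Mu2,Ld0,B0 rp2 wp0
slot 6 (MEM): stall FU — free A1,Mu2,Ld0,B0 rp2 wp0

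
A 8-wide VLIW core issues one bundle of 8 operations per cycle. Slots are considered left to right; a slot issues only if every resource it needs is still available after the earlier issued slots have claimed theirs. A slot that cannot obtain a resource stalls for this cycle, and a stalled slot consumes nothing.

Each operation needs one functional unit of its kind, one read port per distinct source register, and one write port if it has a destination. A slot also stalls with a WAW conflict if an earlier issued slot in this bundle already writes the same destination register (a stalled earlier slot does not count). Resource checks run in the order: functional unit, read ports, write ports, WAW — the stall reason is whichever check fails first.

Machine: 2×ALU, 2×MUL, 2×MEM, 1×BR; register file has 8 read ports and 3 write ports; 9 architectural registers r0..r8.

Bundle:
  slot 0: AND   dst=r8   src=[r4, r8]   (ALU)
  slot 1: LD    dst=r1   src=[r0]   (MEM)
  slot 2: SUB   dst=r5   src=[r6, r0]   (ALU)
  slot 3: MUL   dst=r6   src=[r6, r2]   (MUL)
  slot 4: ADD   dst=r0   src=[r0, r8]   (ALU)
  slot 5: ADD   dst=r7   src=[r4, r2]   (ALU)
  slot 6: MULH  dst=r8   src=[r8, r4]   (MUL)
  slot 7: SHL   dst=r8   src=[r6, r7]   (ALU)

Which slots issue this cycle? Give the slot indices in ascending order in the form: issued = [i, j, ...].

  0. ALU→r8 ⇒ go  {1A/2Mu/2Ld/1B | 6r 2w}
  1. MEM→r1 ⇒ go  {1A/2Mu/1Ld/1B | 5r 1w}
  2. ALU→r5 ⇒ go  {0A/2Mu/1Ld/1B | 3r 0w}
  3. MUL→r6 ⇒ no(WR_PORT)  {0A/2Mu/1Ld/1B | 3r 0w}
  4. ALU→r0 ⇒ no(FU)  {0A/2Mu/1Ld/1B | 3r 0w}
  5. ALU→r7 ⇒ no(FU)  {0A/2Mu/1Ld/1B | 3r 0w}
  6. MUL→r8 ⇒ no(WR_PORT)  {0A/2Mu/1Ld/1B | 3r 0w}
  7. ALU→r8 ⇒ no(FU)  {0A/2Mu/1Ld/1B | 3r 0w}

issued = [0, 1, 2]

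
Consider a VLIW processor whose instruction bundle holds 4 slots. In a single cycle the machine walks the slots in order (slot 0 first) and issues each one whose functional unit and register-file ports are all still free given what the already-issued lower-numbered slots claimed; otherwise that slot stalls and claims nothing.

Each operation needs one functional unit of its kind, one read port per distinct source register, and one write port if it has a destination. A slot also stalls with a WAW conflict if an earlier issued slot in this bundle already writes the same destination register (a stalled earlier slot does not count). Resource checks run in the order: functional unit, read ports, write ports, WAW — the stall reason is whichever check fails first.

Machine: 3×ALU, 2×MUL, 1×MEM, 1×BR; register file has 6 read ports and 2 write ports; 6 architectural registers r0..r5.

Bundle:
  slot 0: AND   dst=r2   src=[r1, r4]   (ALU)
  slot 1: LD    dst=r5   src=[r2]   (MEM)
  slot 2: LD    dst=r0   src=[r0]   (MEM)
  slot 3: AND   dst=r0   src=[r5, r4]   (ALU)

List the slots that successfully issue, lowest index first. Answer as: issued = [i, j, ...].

[0] ALU needs rd=2 wr=1: ok; after: ALU=2 MUL=2 MEM=1 BR=1, R=4, W=1
[1] MEM needs rd=1 wr=1: ok; after: ALU=2 MUL=2 MEM=0 BR=1, R=3, W=0
[2] MEM needs rd=1 wr=1: FU; after: ALU=2 MUL=2 MEM=0 BR=1, R=3, W=0
[3] ALU needs rd=2 wr=1: WR_PORT; after: ALU=2 MUL=2 MEM=0 BR=1, R=3, W=0

issued = [0, 1]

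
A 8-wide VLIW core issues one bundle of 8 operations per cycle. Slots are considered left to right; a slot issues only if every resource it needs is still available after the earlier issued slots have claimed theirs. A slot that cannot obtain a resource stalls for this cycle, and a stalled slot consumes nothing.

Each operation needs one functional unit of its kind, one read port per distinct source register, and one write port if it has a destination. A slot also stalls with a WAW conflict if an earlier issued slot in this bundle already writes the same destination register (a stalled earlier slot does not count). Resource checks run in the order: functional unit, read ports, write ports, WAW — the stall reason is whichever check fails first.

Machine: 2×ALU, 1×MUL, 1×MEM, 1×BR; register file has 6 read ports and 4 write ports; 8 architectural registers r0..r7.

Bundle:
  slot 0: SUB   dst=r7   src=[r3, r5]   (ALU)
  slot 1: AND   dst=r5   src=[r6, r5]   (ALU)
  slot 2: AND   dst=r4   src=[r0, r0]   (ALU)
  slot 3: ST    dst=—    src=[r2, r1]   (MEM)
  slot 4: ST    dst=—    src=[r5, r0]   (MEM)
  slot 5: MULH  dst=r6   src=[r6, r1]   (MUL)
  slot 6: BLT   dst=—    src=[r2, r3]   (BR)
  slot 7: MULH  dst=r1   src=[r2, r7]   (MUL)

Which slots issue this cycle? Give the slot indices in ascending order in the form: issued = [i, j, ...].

slot 0 (ALU): ISSUE — free A1,Mu1,Ld1,B1 rp4 wp3
slot 1 (ALU): ISSUE — free A0,Mu1,Ld1,B1 rp2 wp2
slot 2 (ALU): stall FU — free A0,Mu1,Ld1,B1 rp2 wp2
slot 3 (MEM): ISSUE — free A0,Mu1,Ld0,B1 rp0 wp2
slot 4 (MEM): stall FU — free A0,Mu1,Ld0,B1 rp0 wp2
slot 5 (MUL): stall RD_PORT — free A0,Mu1,Ld0,B1 rp0 wp2
slot 6 (BR): stall RD_PORT — free A0,Mu1,Ld0,B1 rp0 wp2
slot 7 (MUL): stall RD_PORT — free A0,Mu1,Ld0,B1 rp0 wp2

issued = [0, 1, 3]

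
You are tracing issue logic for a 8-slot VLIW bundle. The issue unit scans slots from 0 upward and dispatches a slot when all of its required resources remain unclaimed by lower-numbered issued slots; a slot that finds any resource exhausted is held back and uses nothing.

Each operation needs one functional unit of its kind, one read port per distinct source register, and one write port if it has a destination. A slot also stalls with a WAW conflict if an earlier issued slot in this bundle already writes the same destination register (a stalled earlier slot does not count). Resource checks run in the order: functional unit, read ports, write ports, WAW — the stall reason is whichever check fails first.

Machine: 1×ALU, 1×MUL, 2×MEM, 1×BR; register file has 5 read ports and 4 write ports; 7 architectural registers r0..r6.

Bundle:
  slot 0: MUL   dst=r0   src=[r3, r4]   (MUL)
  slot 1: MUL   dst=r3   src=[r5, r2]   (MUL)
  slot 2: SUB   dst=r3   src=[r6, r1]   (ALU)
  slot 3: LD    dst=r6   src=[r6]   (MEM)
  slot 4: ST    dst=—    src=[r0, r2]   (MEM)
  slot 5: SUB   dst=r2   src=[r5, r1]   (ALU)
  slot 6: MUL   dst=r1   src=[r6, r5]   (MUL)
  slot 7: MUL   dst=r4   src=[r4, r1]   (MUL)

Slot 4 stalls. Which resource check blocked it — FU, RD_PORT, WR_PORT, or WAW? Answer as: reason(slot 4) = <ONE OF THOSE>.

reason(slot 4) = RD_PORT

  0. MUL→r0 ⇒ go  {1A/0Mu/2Ld/1B | 3r 3w}
  1. MUL→r3 ⇒ no(FU)  {1A/0Mu/2Ld/1B | 3r 3w}
  2. ALU→r3 ⇒ go  {0A/0Mu/2Ld/1B | 1r 2w}
  3. MEM→r6 ⇒ go  {0A/0Mu/1Ld/1B | 0r 1w}
  4. MEM ⇒ no(RD_PORT)  {0A/0Mu/1Ld/1B | 0r 1w}
  5. ALU→r2 ⇒ no(FU)  {0A/0Mu/1Ld/1B | 0r 1w}
  6. MUL→r1 ⇒ no(FU)  {0A/0Mu/1Ld/1B | 0r 1w}
  7. MUL→r4 ⇒ no(FU)  {0A/0Mu/1Ld/1B | 0r 1w}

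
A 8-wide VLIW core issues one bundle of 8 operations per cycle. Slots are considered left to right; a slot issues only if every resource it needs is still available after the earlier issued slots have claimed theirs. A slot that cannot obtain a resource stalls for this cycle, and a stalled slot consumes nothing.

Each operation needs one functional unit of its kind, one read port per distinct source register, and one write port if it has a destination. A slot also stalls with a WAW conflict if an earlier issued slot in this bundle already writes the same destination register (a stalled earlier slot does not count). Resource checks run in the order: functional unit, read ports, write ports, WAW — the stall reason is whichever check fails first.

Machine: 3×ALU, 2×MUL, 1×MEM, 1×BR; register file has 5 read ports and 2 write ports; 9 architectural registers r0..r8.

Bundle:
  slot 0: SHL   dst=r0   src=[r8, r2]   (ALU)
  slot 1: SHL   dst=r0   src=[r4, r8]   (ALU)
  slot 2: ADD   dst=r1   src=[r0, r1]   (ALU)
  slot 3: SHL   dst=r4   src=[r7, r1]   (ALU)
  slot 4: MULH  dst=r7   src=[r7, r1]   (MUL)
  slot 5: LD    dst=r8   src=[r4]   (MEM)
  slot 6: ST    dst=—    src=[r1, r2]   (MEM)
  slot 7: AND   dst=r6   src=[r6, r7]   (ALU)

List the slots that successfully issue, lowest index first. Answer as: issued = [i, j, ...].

slot 0 (ALU): ISSUE — free A2,Mu2,Ld1,B1 rp3 wp1
slot 1 (ALU): stall WAW — free A2,Mu2,Ld1,B1 rp3 wp1
slot 2 (ALU): ISSUE — free A1,Mu2,Ld1,B1 rp1 wp0
slot 3 (ALU): stall RD_PORT — free A1,Mu2,Ld1,B1 rp1 wp0
slot 4 (MUL): stall RD_PORT — free A1,Mu2,Ld1,B1 rp1 wp0
slot 5 (MEM): stall WR_PORT — free A1,Mu2,Ld1,B1 rp1 wp0
slot 6 (MEM): stall RD_PORT — free A1,Mu2,Ld1,B1 rp1 wp0
slot 7 (ALU): stall RD_PORT — free A1,Mu2,Ld1,B1 rp1 wp0

issued = [0, 2]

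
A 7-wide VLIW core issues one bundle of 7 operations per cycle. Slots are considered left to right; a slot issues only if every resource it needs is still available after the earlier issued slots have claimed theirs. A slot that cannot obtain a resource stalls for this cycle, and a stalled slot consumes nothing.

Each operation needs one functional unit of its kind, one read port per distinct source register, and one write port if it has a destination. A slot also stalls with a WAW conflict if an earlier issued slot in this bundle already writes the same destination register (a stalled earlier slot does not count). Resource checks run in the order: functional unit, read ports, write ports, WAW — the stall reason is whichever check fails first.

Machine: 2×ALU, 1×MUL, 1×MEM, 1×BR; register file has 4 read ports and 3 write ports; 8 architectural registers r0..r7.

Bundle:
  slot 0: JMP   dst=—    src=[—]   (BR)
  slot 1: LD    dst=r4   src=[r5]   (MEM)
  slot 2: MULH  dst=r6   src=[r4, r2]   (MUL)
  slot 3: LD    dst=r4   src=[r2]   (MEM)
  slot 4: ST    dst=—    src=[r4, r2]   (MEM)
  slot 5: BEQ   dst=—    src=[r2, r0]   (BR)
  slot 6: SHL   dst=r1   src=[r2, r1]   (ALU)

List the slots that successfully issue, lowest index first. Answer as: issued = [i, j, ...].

(0) want 1×BR +0rd +0wr — yes → AL2|MU1|ME1|BR0|rd4|wr3
(1) want 1×MEM +1rd +1wr — yes → AL2|MU1|ME0|BR0|rd3|wr2
(2) want 1×MUL +2rd +1wr — yes → AL2|MU0|ME0|BR0|rd1|wr1
(3) want 1×MEM +1rd +1wr — FU → AL2|MU0|ME0|BR0|rd1|wr1
(4) want 1×MEM +2rd +0wr — FU → AL2|MU0|ME0|BR0|rd1|wr1
(5) want 1×BR +2rd +0wr — FU → AL2|MU0|ME0|BR0|rd1|wr1
(6) want 1×ALU +2rd +1wr — RD_PORT → AL2|MU0|ME0|BR0|rd1|wr1

issued = [0, 1, 2]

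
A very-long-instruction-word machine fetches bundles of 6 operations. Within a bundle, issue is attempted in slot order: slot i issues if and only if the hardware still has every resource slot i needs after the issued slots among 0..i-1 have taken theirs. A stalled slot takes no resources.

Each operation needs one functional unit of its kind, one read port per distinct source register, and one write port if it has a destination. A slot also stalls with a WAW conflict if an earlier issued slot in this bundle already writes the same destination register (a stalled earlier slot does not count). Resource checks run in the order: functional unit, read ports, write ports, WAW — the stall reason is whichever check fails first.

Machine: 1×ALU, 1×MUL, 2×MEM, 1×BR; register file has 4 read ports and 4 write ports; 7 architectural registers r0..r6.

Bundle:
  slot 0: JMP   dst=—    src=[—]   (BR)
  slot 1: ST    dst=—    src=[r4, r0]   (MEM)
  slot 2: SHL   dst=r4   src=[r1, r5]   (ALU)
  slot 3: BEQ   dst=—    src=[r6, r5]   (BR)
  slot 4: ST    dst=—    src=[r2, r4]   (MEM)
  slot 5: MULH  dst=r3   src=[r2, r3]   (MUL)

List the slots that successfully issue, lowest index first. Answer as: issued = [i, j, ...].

issued = [0, 1, 2]

  0. BR ⇒ go  {1A/1Mu/2Ld/0B | 4r 4w}
  1. MEM ⇒ go  {1A/1Mu/1Ld/0B | 2r 4w}
  2. ALU→r4 ⇒ go  {0A/1Mu/1Ld/0B | 0r 3w}
  3. BR ⇒ no(FU)  {0A/1Mu/1Ld/0B | 0r 3w}
  4. MEM ⇒ no(RD_PORT)  {0A/1Mu/1Ld/0B | 0r 3w}
  5. MUL→r3 ⇒ no(RD_PORT)  {0A/1Mu/1Ld/0B | 0r 3w}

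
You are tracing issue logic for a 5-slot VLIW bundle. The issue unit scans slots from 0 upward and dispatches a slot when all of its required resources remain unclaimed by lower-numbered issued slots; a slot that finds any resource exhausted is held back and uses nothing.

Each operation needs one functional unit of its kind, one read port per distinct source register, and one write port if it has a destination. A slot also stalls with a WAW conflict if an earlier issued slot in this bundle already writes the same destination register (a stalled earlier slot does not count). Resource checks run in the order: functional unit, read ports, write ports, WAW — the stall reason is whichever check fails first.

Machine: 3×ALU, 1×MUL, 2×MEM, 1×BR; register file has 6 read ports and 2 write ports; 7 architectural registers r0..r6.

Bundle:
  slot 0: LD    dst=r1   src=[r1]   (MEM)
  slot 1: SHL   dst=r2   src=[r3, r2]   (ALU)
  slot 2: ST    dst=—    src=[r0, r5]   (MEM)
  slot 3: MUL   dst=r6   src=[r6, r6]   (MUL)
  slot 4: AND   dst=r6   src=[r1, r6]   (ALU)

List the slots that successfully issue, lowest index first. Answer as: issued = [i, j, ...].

issued = [0, 1, 2]

#0 MEM src=r1 dispatched  <A:3 Mu:1 Ld:1 B:1 rd:5 wr:1>
#1 ALU src=r3,r2 dispatched  <A:2 Mu:1 Ld:1 B:1 rd:3 wr:0>
#2 MEM src=r0,r5 dispatched  <A:2 Mu:1 Ld:0 B:1 rd:1 wr:0>
#3 MUL src=r6,r6 held:WR_PORT  <A:2 Mu:1 Ld:0 B:1 rd:1 wr:0>
#4 ALU src=r1,r6 held:RD_PORT  <A:2 Mu:1 Ld:0 B:1 rd:1 wr:0>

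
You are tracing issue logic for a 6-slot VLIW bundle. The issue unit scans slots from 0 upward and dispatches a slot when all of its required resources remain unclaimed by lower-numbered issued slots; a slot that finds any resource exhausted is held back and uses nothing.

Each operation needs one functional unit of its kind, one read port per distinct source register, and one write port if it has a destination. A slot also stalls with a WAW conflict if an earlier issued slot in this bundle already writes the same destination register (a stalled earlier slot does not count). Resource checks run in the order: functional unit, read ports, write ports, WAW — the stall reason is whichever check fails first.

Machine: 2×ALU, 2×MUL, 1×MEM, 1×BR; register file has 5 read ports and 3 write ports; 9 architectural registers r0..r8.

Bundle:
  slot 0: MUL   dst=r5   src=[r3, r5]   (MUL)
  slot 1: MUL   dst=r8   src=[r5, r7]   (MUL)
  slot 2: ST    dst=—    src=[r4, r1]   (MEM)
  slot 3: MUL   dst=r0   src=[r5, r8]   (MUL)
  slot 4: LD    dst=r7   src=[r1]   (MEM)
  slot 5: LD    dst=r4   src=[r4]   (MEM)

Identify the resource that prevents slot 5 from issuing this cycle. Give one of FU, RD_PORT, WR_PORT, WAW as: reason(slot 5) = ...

[0] MUL needs rd=2 wr=1: ok; after: ALU=2 MUL=1 MEM=1 BR=1, R=3, W=2
[1] MUL needs rd=2 wr=1: ok; after: ALU=2 MUL=0 MEM=1 BR=1, R=1, W=1
[2] MEM needs rd=2 wr=0: RD_PORT; after: ALU=2 MUL=0 MEM=1 BR=1, R=1, W=1
[3] MUL needs rd=2 wr=1: FU; after: ALU=2 MUL=0 MEM=1 BR=1, R=1, W=1
[4] MEM needs rd=1 wr=1: ok; after: ALU=2 MUL=0 MEM=0 BR=1, R=0, W=0
[5] MEM needs rd=1 wr=1: FU; after: ALU=2 MUL=0 MEM=0 BR=1, R=0, W=0

reason(slot 5) = FU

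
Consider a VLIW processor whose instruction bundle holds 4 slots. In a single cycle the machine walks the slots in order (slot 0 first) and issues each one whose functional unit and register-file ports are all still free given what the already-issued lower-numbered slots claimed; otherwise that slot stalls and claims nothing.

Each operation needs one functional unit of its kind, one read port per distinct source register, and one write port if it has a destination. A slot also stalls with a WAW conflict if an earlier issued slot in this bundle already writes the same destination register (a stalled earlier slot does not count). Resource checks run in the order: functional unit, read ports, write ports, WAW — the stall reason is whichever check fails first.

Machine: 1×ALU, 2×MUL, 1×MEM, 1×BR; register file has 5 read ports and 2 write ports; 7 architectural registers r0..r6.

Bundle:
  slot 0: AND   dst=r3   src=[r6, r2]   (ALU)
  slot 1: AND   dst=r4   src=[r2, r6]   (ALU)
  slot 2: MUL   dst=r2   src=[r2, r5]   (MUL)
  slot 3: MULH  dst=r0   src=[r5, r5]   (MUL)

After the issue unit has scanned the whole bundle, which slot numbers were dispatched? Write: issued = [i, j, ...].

issued = [0, 2]

(0) want 1×ALU +2rd +1wr — yes → AL0|MU2|ME1|BR1|rd3|wr1
(1) want 1×ALU +2rd +1wr — FU → AL0|MU2|ME1|BR1|rd3|wr1
(2) want 1×MUL +2rd +1wr — yes → AL0|MU1|ME1|BR1|rd1|wr0
(3) want 1×MUL +1rd +1wr — WR_PORT → AL0|MU1|ME1|BR1|rd1|wr0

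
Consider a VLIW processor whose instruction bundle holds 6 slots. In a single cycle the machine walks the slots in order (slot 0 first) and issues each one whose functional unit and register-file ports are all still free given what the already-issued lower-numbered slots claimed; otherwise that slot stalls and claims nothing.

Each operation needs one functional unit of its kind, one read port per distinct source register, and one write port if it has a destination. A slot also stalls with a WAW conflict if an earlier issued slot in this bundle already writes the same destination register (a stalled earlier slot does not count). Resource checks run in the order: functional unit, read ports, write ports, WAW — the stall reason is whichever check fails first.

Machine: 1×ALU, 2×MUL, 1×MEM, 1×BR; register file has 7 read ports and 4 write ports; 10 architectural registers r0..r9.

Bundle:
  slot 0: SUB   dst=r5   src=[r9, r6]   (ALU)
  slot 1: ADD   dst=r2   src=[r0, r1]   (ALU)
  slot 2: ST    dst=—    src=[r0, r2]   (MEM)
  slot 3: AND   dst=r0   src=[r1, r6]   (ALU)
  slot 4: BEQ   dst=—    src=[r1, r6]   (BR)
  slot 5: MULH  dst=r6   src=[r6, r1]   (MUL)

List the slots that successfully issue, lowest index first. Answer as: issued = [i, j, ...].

issued = [0, 2, 4]

  0. ALU→r5 ⇒ go  {0A/2Mu/1Ld/1B | 5r 3w}
  1. ALU→r2 ⇒ no(FU)  {0A/2Mu/1Ld/1B | 5r 3w}
  2. MEM ⇒ go  {0A/2Mu/0Ld/1B | 3r 3w}
  3. ALU→r0 ⇒ no(FU)  {0A/2Mu/0Ld/1B | 3r 3w}
  4. BR ⇒ go  {0A/2Mu/0Ld/0B | 1r 3w}
  5. MUL→r6 ⇒ no(RD_PORT)  {0A/2Mu/0Ld/0B | 1r 3w}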